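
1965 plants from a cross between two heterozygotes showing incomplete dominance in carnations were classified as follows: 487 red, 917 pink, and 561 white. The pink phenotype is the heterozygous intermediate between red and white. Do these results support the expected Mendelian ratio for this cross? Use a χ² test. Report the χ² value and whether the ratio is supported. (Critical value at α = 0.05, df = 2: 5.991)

14.307; not consistent

With incomplete dominance, a heterozygote × heterozygote cross gives a 1:2:1 phenotypic ratio.
Expected counts for N = 1965 under a 1:2:1 ratio (total parts = 4):
  red: 1965 × 1/4 = 491.25
  pink: 1965 × 2/4 = 982.5
  white: 1965 × 1/4 = 491.25
χ² = Σ (O − E)² / E
  red: (487 − 491.25)² / 491.25 = 0.0368
  pink: (917 − 982.5)² / 982.5 = 4.3667
  white: (561 − 491.25)² / 491.25 = 9.9034
χ² = 0.0368 + 4.3667 + 9.9034 = 14.3069 ≈ 14.307
Degrees of freedom = 3 − 1 = 2; critical value at α = 0.05 is 5.991.
Since 14.307 > 5.991, we reject the null hypothesis — the data do not fit the 1:2:1 ratio.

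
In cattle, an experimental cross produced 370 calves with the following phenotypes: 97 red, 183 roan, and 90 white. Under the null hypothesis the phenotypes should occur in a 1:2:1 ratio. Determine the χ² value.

0.308

Total ratio parts = 4. Expected numbers out of 370:
  red: 370 × 1/4 = 92.5
  roan: 370 × 2/4 = 185
  white: 370 × 1/4 = 92.5
χ² = Σ (O − E)² / E
  red: (97 − 92.5)² / 92.5 = 0.2189
  roan: (183 − 185)² / 185 = 0.0216
  white: (90 − 92.5)² / 92.5 = 0.0676
χ² = 0.2189 + 0.0216 + 0.0676 = 0.3081 ≈ 0.308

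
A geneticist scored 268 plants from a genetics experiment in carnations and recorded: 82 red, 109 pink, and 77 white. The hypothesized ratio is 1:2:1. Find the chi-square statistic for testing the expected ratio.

9.515

Total ratio parts = 4. Expected numbers out of 268:
  red: 268 × 1/4 = 67
  pink: 268 × 2/4 = 134
  white: 268 × 1/4 = 67
χ² = Σ (O − E)² / E
  red: (82 − 67)² / 67 = 3.3582
  pink: (109 − 134)² / 134 = 4.6642
  white: (77 − 67)² / 67 = 1.4925
χ² = 3.3582 + 4.6642 + 1.4925 = 9.5149 ≈ 9.515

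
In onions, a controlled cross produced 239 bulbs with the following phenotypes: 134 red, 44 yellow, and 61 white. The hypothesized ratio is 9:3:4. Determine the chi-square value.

Expected counts for N = 239 under a 9:3:4 ratio (total parts = 16):
  red: 239 × 9/16 = 134.4375
  yellow: 239 × 3/16 = 44.8125
  white: 239 × 4/16 = 59.75
χ² = Σ (O − E)² / E
  red: (134 − 134.4375)² / 134.4375 = 0.0014
  yellow: (44 − 44.8125)² / 44.8125 = 0.0147
  white: (61 − 59.75)² / 59.75 = 0.0262
χ² = 0.0014 + 0.0147 + 0.0262 = 0.0423 ≈ 0.042

0.042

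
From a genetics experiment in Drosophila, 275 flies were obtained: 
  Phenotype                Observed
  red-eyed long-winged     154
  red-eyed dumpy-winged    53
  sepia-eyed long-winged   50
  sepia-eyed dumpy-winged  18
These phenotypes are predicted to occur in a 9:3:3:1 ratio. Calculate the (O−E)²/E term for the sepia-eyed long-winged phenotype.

0.047

Total ratio parts = 16. Expected numbers out of 275:
  red-eyed long-winged: 275 × 9/16 = 154.6875
  red-eyed dumpy-winged: 275 × 3/16 = 51.5625
  sepia-eyed long-winged: 275 × 3/16 = 51.5625
  sepia-eyed dumpy-winged: 275 × 1/16 = 17.1875
Contribution of sepia-eyed long-winged: (50 − 51.5625)² / 51.5625 = 0.0473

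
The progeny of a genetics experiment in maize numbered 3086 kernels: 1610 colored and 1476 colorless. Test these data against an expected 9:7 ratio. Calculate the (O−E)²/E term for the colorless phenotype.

11.736

Expected counts for N = 3086 under a 9:7 ratio (total parts = 16):
  colored: 3086 × 9/16 = 1735.875
  colorless: 3086 × 7/16 = 1350.125
Contribution of colorless: (1476 − 1350.125)² / 1350.125 = 11.7356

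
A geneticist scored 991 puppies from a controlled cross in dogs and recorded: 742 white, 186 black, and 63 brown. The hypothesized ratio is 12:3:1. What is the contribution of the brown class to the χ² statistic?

0.018

Total ratio parts = 16. Expected numbers out of 991:
  white: 991 × 12/16 = 743.25
  black: 991 × 3/16 = 185.8125
  brown: 991 × 1/16 = 61.9375
Contribution of brown: (63 − 61.9375)² / 61.9375 = 0.0182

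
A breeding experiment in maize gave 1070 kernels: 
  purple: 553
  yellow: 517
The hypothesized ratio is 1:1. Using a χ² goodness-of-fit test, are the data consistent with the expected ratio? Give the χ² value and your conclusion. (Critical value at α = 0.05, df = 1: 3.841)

1.211; consistent

Under the 1:1 hypothesis (Σ ratio = 2, N = 1070):
  purple: 1070 × 1/2 = 535
  yellow: 1070 × 1/2 = 535
χ² = Σ (O − E)² / E
  purple: (553 − 535)² / 535 = 0.6056
  yellow: (517 − 535)² / 535 = 0.6056
χ² = 0.6056 + 0.6056 = 1.2112 ≈ 1.211
Degrees of freedom = 2 − 1 = 1; critical value at α = 0.05 is 3.841.
Since 1.211 < 3.841, we fail to reject the null hypothesis — the data are consistent with the 1:1 ratio.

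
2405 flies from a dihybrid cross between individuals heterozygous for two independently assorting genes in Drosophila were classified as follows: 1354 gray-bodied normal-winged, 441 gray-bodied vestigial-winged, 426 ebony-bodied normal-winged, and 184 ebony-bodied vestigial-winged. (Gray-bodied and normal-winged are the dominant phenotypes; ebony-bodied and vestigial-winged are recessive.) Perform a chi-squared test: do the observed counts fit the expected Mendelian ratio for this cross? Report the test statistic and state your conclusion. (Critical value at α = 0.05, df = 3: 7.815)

A dihybrid F₂ with independent assortment and complete dominance at both loci gives a 9:3:3:1 phenotypic ratio.
Under the 9:3:3:1 hypothesis (Σ ratio = 16, N = 2405):
  gray-bodied normal-winged: 2405 × 9/16 = 1352.8125
  gray-bodied vestigial-winged: 2405 × 3/16 = 450.9375
  ebony-bodied normal-winged: 2405 × 3/16 = 450.9375
  ebony-bodied vestigial-winged: 2405 × 1/16 = 150.3125
χ² = Σ (O − E)² / E
  gray-bodied normal-winged: (1354 − 1352.8125)² / 1352.8125 = 0.0010
  gray-bodied vestigial-winged: (441 − 450.9375)² / 450.9375 = 0.2190
  ebony-bodied normal-winged: (426 − 450.9375)² / 450.9375 = 1.3791
  ebony-bodied vestigial-winged: (184 − 150.3125)² / 150.3125 = 7.5499
χ² = 0.0010 + 0.2190 + 1.3791 + 7.5499 = 9.149
Degrees of freedom = 4 − 1 = 3; critical value at α = 0.05 is 7.815.
Since 9.149 > 7.815, we reject the null hypothesis — the data do not fit the 9:3:3:1 ratio.

9.149; not consistent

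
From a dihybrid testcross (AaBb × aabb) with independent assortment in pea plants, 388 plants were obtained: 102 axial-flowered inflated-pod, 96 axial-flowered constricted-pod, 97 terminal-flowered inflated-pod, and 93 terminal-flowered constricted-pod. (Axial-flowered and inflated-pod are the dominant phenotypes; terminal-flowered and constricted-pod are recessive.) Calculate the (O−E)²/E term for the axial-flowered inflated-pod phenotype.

0.258

A dihybrid testcross with independent assortment gives a 1:1:1:1 ratio.
Under the 1:1:1:1 hypothesis (Σ ratio = 4, N = 388):
  axial-flowered inflated-pod: 388 × 1/4 = 97
  axial-flowered constricted-pod: 388 × 1/4 = 97
  terminal-flowered inflated-pod: 388 × 1/4 = 97
  terminal-flowered constricted-pod: 388 × 1/4 = 97
Contribution of axial-flowered inflated-pod: (102 − 97)² / 97 = 0.2577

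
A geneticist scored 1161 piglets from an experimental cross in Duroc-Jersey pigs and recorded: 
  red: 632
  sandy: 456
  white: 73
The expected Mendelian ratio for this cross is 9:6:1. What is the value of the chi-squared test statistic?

1.659

Under the 9:6:1 hypothesis (Σ ratio = 16, N = 1161):
  red: 1161 × 9/16 = 653.0625
  sandy: 1161 × 6/16 = 435.375
  white: 1161 × 1/16 = 72.5625
χ² = Σ (O − E)² / E
  red: (632 − 653.0625)² / 653.0625 = 0.6793
  sandy: (456 − 435.375)² / 435.375 = 0.9771
  white: (73 − 72.5625)² / 72.5625 = 0.0026
χ² = 0.6793 + 0.9771 + 0.0026 = 1.659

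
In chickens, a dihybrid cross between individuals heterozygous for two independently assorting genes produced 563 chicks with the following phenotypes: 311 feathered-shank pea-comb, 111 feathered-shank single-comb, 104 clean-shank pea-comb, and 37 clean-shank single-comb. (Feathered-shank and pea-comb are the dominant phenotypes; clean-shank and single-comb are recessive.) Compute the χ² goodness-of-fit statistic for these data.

0.499

A dihybrid F₂ with independent assortment and complete dominance at both loci gives a 9:3:3:1 phenotypic ratio.
Total ratio parts = 16. Expected numbers out of 563:
  feathered-shank pea-comb: 563 × 9/16 = 316.6875
  feathered-shank single-comb: 563 × 3/16 = 105.5625
  clean-shank pea-comb: 563 × 3/16 = 105.5625
  clean-shank single-comb: 563 × 1/16 = 35.1875
χ² = Σ (O − E)² / E
  feathered-shank pea-comb: (311 − 316.6875)² / 316.6875 = 0.1021
  feathered-shank single-comb: (111 − 105.5625)² / 105.5625 = 0.2801
  clean-shank pea-comb: (104 − 105.5625)² / 105.5625 = 0.0231
  clean-shank single-comb: (37 − 35.1875)² / 35.1875 = 0.0934
χ² = 0.1021 + 0.2801 + 0.0231 + 0.0934 = 0.4987 ≈ 0.499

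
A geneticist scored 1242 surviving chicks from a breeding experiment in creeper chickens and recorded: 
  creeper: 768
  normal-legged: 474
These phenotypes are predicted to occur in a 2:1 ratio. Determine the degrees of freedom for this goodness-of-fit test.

1

A goodness-of-fit test with 2 phenotype classes has df = 2 − 1 = 1.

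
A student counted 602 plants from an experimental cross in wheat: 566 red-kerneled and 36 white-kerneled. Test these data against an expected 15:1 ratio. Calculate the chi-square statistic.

0.075

Expected counts for N = 602 under a 15:1 ratio (total parts = 16):
  red-kerneled: 602 × 15/16 = 564.375
  white-kerneled: 602 × 1/16 = 37.625
χ² = Σ (O − E)² / E
  red-kerneled: (566 − 564.375)² / 564.375 = 0.0047
  white-kerneled: (36 − 37.625)² / 37.625 = 0.0702
χ² = 0.0047 + 0.0702 = 0.0749 ≈ 0.075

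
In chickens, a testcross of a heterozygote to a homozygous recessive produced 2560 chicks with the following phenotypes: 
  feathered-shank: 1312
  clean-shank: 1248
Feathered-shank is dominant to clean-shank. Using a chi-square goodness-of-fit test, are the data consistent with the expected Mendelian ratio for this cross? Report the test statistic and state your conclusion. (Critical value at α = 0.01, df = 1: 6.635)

1.600; consistent

A testcross of a heterozygote (Aa × aa) gives a 1:1 phenotypic ratio.
Total ratio parts = 2. Expected numbers out of 2560:
  feathered-shank: 2560 × 1/2 = 1280
  clean-shank: 2560 × 1/2 = 1280
χ² = Σ (O − E)² / E
  feathered-shank: (1312 − 1280)² / 1280 = 0.8000
  clean-shank: (1248 − 1280)² / 1280 = 0.8000
χ² = 0.8000 + 0.8000 = 1.600
Degrees of freedom = 2 − 1 = 1; critical value at α = 0.01 is 6.635.
Since 1.600 < 6.635, we fail to reject the null hypothesis — the data are consistent with the 1:1 ratio.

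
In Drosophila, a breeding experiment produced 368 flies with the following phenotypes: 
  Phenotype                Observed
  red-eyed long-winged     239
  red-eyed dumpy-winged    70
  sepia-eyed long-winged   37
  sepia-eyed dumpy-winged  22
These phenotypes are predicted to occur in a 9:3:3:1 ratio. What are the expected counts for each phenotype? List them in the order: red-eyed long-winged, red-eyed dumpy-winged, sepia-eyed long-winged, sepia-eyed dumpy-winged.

207, 69, 69, 23

The 9:3:3:1 ratio has 16 parts, so with N = 368 the expected counts are:
  red-eyed long-winged: 368 × 9/16 = 207
  red-eyed dumpy-winged: 368 × 3/16 = 69
  sepia-eyed long-winged: 368 × 3/16 = 69
  sepia-eyed dumpy-winged: 368 × 1/16 = 23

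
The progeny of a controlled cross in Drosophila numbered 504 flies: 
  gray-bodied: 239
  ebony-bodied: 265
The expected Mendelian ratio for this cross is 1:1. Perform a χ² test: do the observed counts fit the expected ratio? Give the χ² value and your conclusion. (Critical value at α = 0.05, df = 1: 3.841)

1.341; consistent

Under the 1:1 hypothesis (Σ ratio = 2, N = 504):
  gray-bodied: 504 × 1/2 = 252
  ebony-bodied: 504 × 1/2 = 252
χ² = Σ (O − E)² / E
  gray-bodied: (239 − 252)² / 252 = 0.6706
  ebony-bodied: (265 − 252)² / 252 = 0.6706
χ² = 0.6706 + 0.6706 = 1.3412 ≈ 1.341
Degrees of freedom = 2 − 1 = 1; critical value at α = 0.05 is 3.841.
Since 1.341 < 3.841, we fail to reject the null hypothesis — the data are consistent with the 1:1 ratio.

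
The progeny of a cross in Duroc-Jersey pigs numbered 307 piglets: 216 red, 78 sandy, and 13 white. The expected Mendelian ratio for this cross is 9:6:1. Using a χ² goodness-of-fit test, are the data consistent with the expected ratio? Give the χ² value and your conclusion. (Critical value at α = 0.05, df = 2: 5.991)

Expected counts for N = 307 under a 9:6:1 ratio (total parts = 16):
  red: 307 × 9/16 = 172.6875
  sandy: 307 × 6/16 = 115.125
  white: 307 × 1/16 = 19.1875
χ² = Σ (O − E)² / E
  red: (216 − 172.6875)² / 172.6875 = 10.8634
  sandy: (78 − 115.125)² / 115.125 = 11.9719
  white: (13 − 19.1875)² / 19.1875 = 1.9953
χ² = 10.8634 + 11.9719 + 1.9953 = 24.8306 ≈ 24.831
Degrees of freedom = 3 − 1 = 2; critical value at α = 0.05 is 5.991.
Since 24.831 > 5.991, we reject the null hypothesis — the data do not fit the 9:6:1 ratio.

24.831; not consistent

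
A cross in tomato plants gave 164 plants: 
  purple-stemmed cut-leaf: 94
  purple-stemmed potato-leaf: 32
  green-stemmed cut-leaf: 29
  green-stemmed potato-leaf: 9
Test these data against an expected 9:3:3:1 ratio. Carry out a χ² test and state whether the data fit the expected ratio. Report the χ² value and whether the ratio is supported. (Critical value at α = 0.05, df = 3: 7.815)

0.336; consistent

Under the 9:3:3:1 hypothesis (Σ ratio = 16, N = 164):
  purple-stemmed cut-leaf: 164 × 9/16 = 92.25
  purple-stemmed potato-leaf: 164 × 3/16 = 30.75
  green-stemmed cut-leaf: 164 × 3/16 = 30.75
  green-stemmed potato-leaf: 164 × 1/16 = 10.25
χ² = Σ (O − E)² / E
  purple-stemmed cut-leaf: (94 − 92.25)² / 92.25 = 0.0332
  purple-stemmed potato-leaf: (32 − 30.75)² / 30.75 = 0.0508
  green-stemmed cut-leaf: (29 − 30.75)² / 30.75 = 0.0996
  green-stemmed potato-leaf: (9 − 10.25)² / 10.25 = 0.1524
χ² = 0.0332 + 0.0508 + 0.0996 + 0.1524 = 0.336
Degrees of freedom = 4 − 1 = 3; critical value at α = 0.05 is 7.815.
Since 0.336 < 7.815, we fail to reject the null hypothesis — the data are consistent with the 9:3:3:1 ratio.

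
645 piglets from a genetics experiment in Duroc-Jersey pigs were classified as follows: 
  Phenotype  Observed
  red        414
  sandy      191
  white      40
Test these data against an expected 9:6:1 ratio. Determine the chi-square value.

17.925

Total ratio parts = 16. Expected numbers out of 645:
  red: 645 × 9/16 = 362.8125
  sandy: 645 × 6/16 = 241.875
  white: 645 × 1/16 = 40.3125
χ² = Σ (O − E)² / E
  red: (414 − 362.8125)² / 362.8125 = 7.2218
  sandy: (191 − 241.875)² / 241.875 = 10.7008
  white: (40 − 40.3125)² / 40.3125 = 0.0024
χ² = 7.2218 + 10.7008 + 0.0024 = 17.925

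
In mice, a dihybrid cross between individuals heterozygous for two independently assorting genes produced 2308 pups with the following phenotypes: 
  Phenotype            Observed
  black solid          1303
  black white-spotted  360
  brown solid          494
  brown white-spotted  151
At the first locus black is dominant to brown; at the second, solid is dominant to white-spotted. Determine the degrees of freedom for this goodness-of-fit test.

3

A dihybrid F₂ with independent assortment and complete dominance at both loci gives a 9:3:3:1 phenotypic ratio.
A goodness-of-fit test with 4 phenotype classes has df = 4 − 1 = 3.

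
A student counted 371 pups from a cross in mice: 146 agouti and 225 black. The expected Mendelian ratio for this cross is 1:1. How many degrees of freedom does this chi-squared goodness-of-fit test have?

1

A goodness-of-fit test with 2 phenotype classes has df = 2 − 1 = 1.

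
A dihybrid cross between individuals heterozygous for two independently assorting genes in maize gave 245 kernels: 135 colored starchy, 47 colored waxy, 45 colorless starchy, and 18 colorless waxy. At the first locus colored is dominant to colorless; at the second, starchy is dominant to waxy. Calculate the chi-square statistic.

0.573

A dihybrid F₂ with independent assortment and complete dominance at both loci gives a 9:3:3:1 phenotypic ratio.
Under the 9:3:3:1 hypothesis (Σ ratio = 16, N = 245):
  colored starchy: 245 × 9/16 = 137.8125
  colored waxy: 245 × 3/16 = 45.9375
  colorless starchy: 245 × 3/16 = 45.9375
  colorless waxy: 245 × 1/16 = 15.3125
χ² = Σ (O − E)² / E
  colored starchy: (135 − 137.8125)² / 137.8125 = 0.0574
  colored waxy: (47 − 45.9375)² / 45.9375 = 0.0246
  colorless starchy: (45 − 45.9375)² / 45.9375 = 0.0191
  colorless waxy: (18 − 15.3125)² / 15.3125 = 0.4717
χ² = 0.0574 + 0.0246 + 0.0191 + 0.4717 = 0.5728 ≈ 0.573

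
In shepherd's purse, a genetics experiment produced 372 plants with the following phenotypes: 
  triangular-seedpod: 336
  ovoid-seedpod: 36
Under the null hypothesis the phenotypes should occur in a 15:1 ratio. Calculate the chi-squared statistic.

Total ratio parts = 16. Expected numbers out of 372:
  triangular-seedpod: 372 × 15/16 = 348.75
  ovoid-seedpod: 372 × 1/16 = 23.25
χ² = Σ (O − E)² / E
  triangular-seedpod: (336 − 348.75)² / 348.75 = 0.4661
  ovoid-seedpod: (36 − 23.25)² / 23.25 = 6.9919
χ² = 0.4661 + 6.9919 = 7.458

7.458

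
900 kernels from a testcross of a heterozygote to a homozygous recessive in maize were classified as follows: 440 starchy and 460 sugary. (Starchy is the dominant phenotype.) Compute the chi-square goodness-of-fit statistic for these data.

0.444

A testcross of a heterozygote (Aa × aa) gives a 1:1 phenotypic ratio.
Total ratio parts = 2. Expected numbers out of 900:
  starchy: 900 × 1/2 = 450
  sugary: 900 × 1/2 = 450
χ² = Σ (O − E)² / E
  starchy: (440 − 450)² / 450 = 0.2222
  sugary: (460 − 450)² / 450 = 0.2222
χ² = 0.2222 + 0.2222 = 0.4444 ≈ 0.444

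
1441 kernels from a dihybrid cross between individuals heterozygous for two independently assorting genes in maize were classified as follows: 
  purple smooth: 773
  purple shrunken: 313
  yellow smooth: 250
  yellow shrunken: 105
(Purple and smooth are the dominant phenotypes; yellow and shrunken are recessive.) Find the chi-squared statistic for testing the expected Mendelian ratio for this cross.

12.510

A dihybrid F₂ with independent assortment and complete dominance at both loci gives a 9:3:3:1 phenotypic ratio.
The 9:3:3:1 ratio has 16 parts, so with N = 1441 the expected counts are:
  purple smooth: 1441 × 9/16 = 810.5625
  purple shrunken: 1441 × 3/16 = 270.1875
  yellow smooth: 1441 × 3/16 = 270.1875
  yellow shrunken: 1441 × 1/16 = 90.0625
χ² = Σ (O − E)² / E
  purple smooth: (773 − 810.5625)² / 810.5625 = 1.7407
  purple shrunken: (313 − 270.1875)² / 270.1875 = 6.7838
  yellow smooth: (250 − 270.1875)² / 270.1875 = 1.5083
  yellow shrunken: (105 − 90.0625)² / 90.0625 = 2.4775
χ² = 1.7407 + 6.7838 + 1.5083 + 2.4775 = 12.5103 ≈ 12.510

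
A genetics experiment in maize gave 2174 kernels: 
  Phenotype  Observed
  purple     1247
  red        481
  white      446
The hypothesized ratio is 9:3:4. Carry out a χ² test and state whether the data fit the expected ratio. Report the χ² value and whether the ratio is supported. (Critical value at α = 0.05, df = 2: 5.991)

Total ratio parts = 16. Expected numbers out of 2174:
  purple: 2174 × 9/16 = 1222.875
  red: 2174 × 3/16 = 407.625
  white: 2174 × 4/16 = 543.5
χ² = Σ (O − E)² / E
  purple: (1247 − 1222.875)² / 1222.875 = 0.4759
  red: (481 − 407.625)² / 407.625 = 13.2080
  white: (446 − 543.5)² / 543.5 = 17.4908
χ² = 0.4759 + 13.2080 + 17.4908 = 31.1747 ≈ 31.175
Degrees of freedom = 3 − 1 = 2; critical value at α = 0.05 is 5.991.
Since 31.175 > 5.991, we reject the null hypothesis — the data do not fit the 9:3:4 ratio.

31.175; not consistent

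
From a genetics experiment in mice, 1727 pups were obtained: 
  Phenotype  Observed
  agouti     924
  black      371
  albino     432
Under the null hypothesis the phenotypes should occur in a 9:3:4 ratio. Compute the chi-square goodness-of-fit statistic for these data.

Under the 9:3:4 hypothesis (Σ ratio = 16, N = 1727):
  agouti: 1727 × 9/16 = 971.4375
  black: 1727 × 3/16 = 323.8125
  albino: 1727 × 4/16 = 431.75
χ² = Σ (O − E)² / E
  agouti: (924 − 971.4375)² / 971.4375 = 2.3165
  black: (371 − 323.8125)² / 323.8125 = 6.8764
  albino: (432 − 431.75)² / 431.75 = 0.0001
χ² = 2.3165 + 6.8764 + 0.0001 = 9.193

9.193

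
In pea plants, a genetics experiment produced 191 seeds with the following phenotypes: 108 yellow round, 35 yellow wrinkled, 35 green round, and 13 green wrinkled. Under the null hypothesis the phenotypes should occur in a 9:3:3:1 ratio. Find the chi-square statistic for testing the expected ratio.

0.134

The 9:3:3:1 ratio has 16 parts, so with N = 191 the expected counts are:
  yellow round: 191 × 9/16 = 107.4375
  yellow wrinkled: 191 × 3/16 = 35.8125
  green round: 191 × 3/16 = 35.8125
  green wrinkled: 191 × 1/16 = 11.9375
χ² = Σ (O − E)² / E
  yellow round: (108 − 107.4375)² / 107.4375 = 0.0029
  yellow wrinkled: (35 − 35.8125)² / 35.8125 = 0.0184
  green round: (35 − 35.8125)² / 35.8125 = 0.0184
  green wrinkled: (13 − 11.9375)² / 11.9375 = 0.0946
χ² = 0.0029 + 0.0184 + 0.0184 + 0.0946 = 0.1343 ≈ 0.134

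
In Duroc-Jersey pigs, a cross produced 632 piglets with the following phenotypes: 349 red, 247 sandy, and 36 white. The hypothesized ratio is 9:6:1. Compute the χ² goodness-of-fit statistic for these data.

Under the 9:6:1 hypothesis (Σ ratio = 16, N = 632):
  red: 632 × 9/16 = 355.5
  sandy: 632 × 6/16 = 237
  white: 632 × 1/16 = 39.5
χ² = Σ (O − E)² / E
  red: (349 − 355.5)² / 355.5 = 0.1188
  sandy: (247 − 237)² / 237 = 0.4219
  white: (36 − 39.5)² / 39.5 = 0.3101
χ² = 0.1188 + 0.4219 + 0.3101 = 0.8508 ≈ 0.851

0.851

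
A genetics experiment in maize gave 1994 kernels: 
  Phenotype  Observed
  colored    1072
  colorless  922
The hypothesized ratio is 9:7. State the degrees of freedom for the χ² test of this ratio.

A goodness-of-fit test with 2 phenotype classes has df = 2 − 1 = 1.

1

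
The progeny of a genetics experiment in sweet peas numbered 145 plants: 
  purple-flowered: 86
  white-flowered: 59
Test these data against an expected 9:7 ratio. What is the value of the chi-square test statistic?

0.552

Total ratio parts = 16. Expected numbers out of 145:
  purple-flowered: 145 × 9/16 = 81.5625
  white-flowered: 145 × 7/16 = 63.4375
χ² = Σ (O − E)² / E
  purple-flowered: (86 − 81.5625)² / 81.5625 = 0.2414
  white-flowered: (59 − 63.4375)² / 63.4375 = 0.3104
χ² = 0.2414 + 0.3104 = 0.5518 ≈ 0.552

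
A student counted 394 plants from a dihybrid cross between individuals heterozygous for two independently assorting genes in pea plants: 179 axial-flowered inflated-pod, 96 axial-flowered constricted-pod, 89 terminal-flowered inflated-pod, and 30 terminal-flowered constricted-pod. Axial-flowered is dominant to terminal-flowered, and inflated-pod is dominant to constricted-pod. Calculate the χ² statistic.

A dihybrid F₂ with independent assortment and complete dominance at both loci gives a 9:3:3:1 phenotypic ratio.
Total ratio parts = 16. Expected numbers out of 394:
  axial-flowered inflated-pod: 394 × 9/16 = 221.625
  axial-flowered constricted-pod: 394 × 3/16 = 73.875
  terminal-flowered inflated-pod: 394 × 3/16 = 73.875
  terminal-flowered constricted-pod: 394 × 1/16 = 24.625
χ² = Σ (O − E)² / E
  axial-flowered inflated-pod: (179 − 221.625)² / 221.625 = 8.1980
  axial-flowered constricted-pod: (96 − 73.875)² / 73.875 = 6.6263
  terminal-flowered inflated-pod: (89 − 73.875)² / 73.875 = 3.0967
  terminal-flowered constricted-pod: (30 − 24.625)² / 24.625 = 1.1732
χ² = 8.1980 + 6.6263 + 3.0967 + 1.1732 = 19.0942 ≈ 19.094

19.094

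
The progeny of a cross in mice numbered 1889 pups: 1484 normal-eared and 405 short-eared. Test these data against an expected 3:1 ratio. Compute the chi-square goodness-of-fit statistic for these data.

Under the 3:1 hypothesis (Σ ratio = 4, N = 1889):
  normal-eared: 1889 × 3/4 = 1416.75
  short-eared: 1889 × 1/4 = 472.25
χ² = Σ (O − E)² / E
  normal-eared: (1484 − 1416.75)² / 1416.75 = 3.1922
  short-eared: (405 − 472.25)² / 472.25 = 9.5766
χ² = 3.1922 + 9.5766 = 12.7688 ≈ 12.769

12.769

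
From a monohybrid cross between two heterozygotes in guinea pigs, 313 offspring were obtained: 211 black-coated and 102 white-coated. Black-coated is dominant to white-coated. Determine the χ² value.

For a monohybrid cross between heterozygotes with complete dominance, the expected phenotypic ratio is 3:1.
Under the 3:1 hypothesis (Σ ratio = 4, N = 313):
  black-coated: 313 × 3/4 = 234.75
  white-coated: 313 × 1/4 = 78.25
χ² = Σ (O − E)² / E
  black-coated: (211 − 234.75)² / 234.75 = 2.4028
  white-coated: (102 − 78.25)² / 78.25 = 7.2085
χ² = 2.4028 + 7.2085 = 9.6113 ≈ 9.611

9.611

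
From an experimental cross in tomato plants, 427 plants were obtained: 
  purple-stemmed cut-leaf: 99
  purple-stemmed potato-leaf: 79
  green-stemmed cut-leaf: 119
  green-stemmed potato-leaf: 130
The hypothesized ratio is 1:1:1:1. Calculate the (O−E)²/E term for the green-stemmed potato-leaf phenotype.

Under the 1:1:1:1 hypothesis (Σ ratio = 4, N = 427):
  purple-stemmed cut-leaf: 427 × 1/4 = 106.75
  purple-stemmed potato-leaf: 427 × 1/4 = 106.75
  green-stemmed cut-leaf: 427 × 1/4 = 106.75
  green-stemmed potato-leaf: 427 × 1/4 = 106.75
Contribution of green-stemmed potato-leaf: (130 − 106.75)² / 106.75 = 5.0638

5.064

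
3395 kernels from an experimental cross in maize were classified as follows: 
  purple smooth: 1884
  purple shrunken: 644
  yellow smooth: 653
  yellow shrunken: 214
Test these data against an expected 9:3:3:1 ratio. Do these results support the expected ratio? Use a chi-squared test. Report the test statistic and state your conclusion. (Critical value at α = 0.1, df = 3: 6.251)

0.872; consistent

The 9:3:3:1 ratio has 16 parts, so with N = 3395 the expected counts are:
  purple smooth: 3395 × 9/16 = 1909.6875
  purple shrunken: 3395 × 3/16 = 636.5625
  yellow smooth: 3395 × 3/16 = 636.5625
  yellow shrunken: 3395 × 1/16 = 212.1875
χ² = Σ (O − E)² / E
  purple smooth: (1884 − 1909.6875)² / 1909.6875 = 0.3455
  purple shrunken: (644 − 636.5625)² / 636.5625 = 0.0869
  yellow smooth: (653 − 636.5625)² / 636.5625 = 0.4245
  yellow shrunken: (214 − 212.1875)² / 212.1875 = 0.0155
χ² = 0.3455 + 0.0869 + 0.4245 + 0.0155 = 0.8724 ≈ 0.872
Degrees of freedom = 4 − 1 = 3; critical value at α = 0.1 is 6.251.
Since 0.872 < 6.251, we fail to reject the null hypothesis — the data are consistent with the 9:3:3:1 ratio.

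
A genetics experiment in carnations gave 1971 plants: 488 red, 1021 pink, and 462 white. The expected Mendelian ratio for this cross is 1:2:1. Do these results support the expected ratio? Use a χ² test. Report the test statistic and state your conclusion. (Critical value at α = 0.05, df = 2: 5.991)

Total ratio parts = 4. Expected numbers out of 1971:
  red: 1971 × 1/4 = 492.75
  pink: 1971 × 2/4 = 985.5
  white: 1971 × 1/4 = 492.75
χ² = Σ (O − E)² / E
  red: (488 − 492.75)² / 492.75 = 0.0458
  pink: (1021 − 985.5)² / 985.5 = 1.2788
  white: (462 − 492.75)² / 492.75 = 1.9189
χ² = 0.0458 + 1.2788 + 1.9189 = 3.2435 ≈ 3.244
Degrees of freedom = 3 − 1 = 2; critical value at α = 0.05 is 5.991.
Since 3.244 < 5.991, we fail to reject the null hypothesis — the data are consistent with the 1:2:1 ratio.

3.244; consistent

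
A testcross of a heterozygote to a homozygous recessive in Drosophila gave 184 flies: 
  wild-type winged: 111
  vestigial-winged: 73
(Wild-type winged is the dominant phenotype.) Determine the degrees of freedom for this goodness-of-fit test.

1

A testcross of a heterozygote (Aa × aa) gives a 1:1 phenotypic ratio.
A goodness-of-fit test with 2 phenotype classes has df = 2 − 1 = 1.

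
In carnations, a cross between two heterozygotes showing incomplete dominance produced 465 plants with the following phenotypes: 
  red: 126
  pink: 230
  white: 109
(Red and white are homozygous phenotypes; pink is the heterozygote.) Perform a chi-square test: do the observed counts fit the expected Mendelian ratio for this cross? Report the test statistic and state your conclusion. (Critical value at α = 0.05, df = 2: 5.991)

1.297; consistent

With incomplete dominance, a heterozygote × heterozygote cross gives a 1:2:1 phenotypic ratio.
Expected counts for N = 465 under a 1:2:1 ratio (total parts = 4):
  red: 465 × 1/4 = 116.25
  pink: 465 × 2/4 = 232.5
  white: 465 × 1/4 = 116.25
χ² = Σ (O − E)² / E
  red: (126 − 116.25)² / 116.25 = 0.8177
  pink: (230 − 232.5)² / 232.5 = 0.0269
  white: (109 − 116.25)² / 116.25 = 0.4522
χ² = 0.8177 + 0.0269 + 0.4522 = 1.2968 ≈ 1.297
Degrees of freedom = 3 − 1 = 2; critical value at α = 0.05 is 5.991.
Since 1.297 < 5.991, we fail to reject the null hypothesis — the data are consistent with the 1:2:1 ratio.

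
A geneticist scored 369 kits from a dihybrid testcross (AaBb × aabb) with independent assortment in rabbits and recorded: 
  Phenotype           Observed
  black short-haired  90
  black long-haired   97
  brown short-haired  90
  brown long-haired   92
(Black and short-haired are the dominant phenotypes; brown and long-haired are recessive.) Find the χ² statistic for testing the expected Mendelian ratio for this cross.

A dihybrid testcross with independent assortment gives a 1:1:1:1 ratio.
Total ratio parts = 4. Expected numbers out of 369:
  black short-haired: 369 × 1/4 = 92.25
  black long-haired: 369 × 1/4 = 92.25
  brown short-haired: 369 × 1/4 = 92.25
  brown long-haired: 369 × 1/4 = 92.25
χ² = Σ (O − E)² / E
  black short-haired: (90 − 92.25)² / 92.25 = 0.0549
  black long-haired: (97 − 92.25)² / 92.25 = 0.2446
  brown short-haired: (90 − 92.25)² / 92.25 = 0.0549
  brown long-haired: (92 − 92.25)² / 92.25 = 0.0007
χ² = 0.0549 + 0.2446 + 0.0549 + 0.0007 = 0.3551 ≈ 0.355

0.355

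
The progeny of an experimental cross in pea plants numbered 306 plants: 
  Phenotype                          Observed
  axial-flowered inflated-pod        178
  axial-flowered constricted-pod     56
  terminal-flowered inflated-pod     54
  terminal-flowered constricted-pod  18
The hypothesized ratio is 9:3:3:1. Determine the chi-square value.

0.498

Expected counts for N = 306 under a 9:3:3:1 ratio (total parts = 16):
  axial-flowered inflated-pod: 306 × 9/16 = 172.125
  axial-flowered constricted-pod: 306 × 3/16 = 57.375
  terminal-flowered inflated-pod: 306 × 3/16 = 57.375
  terminal-flowered constricted-pod: 306 × 1/16 = 19.125
χ² = Σ (O − E)² / E
  axial-flowered inflated-pod: (178 − 172.125)² / 172.125 = 0.2005
  axial-flowered constricted-pod: (56 − 57.375)² / 57.375 = 0.0330
  terminal-flowered inflated-pod: (54 − 57.375)² / 57.375 = 0.1985
  terminal-flowered constricted-pod: (18 − 19.125)² / 19.125 = 0.0662
χ² = 0.2005 + 0.0330 + 0.1985 + 0.0662 = 0.4982 ≈ 0.498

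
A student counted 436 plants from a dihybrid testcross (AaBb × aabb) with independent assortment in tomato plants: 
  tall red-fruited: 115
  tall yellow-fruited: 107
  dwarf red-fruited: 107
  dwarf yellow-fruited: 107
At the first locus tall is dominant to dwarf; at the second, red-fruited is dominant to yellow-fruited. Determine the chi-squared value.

0.440

A dihybrid testcross with independent assortment gives a 1:1:1:1 ratio.
Total ratio parts = 4. Expected numbers out of 436:
  tall red-fruited: 436 × 1/4 = 109
  tall yellow-fruited: 436 × 1/4 = 109
  dwarf red-fruited: 436 × 1/4 = 109
  dwarf yellow-fruited: 436 × 1/4 = 109
χ² = Σ (O − E)² / E
  tall red-fruited: (115 − 109)² / 109 = 0.3303
  tall yellow-fruited: (107 − 109)² / 109 = 0.0367
  dwarf red-fruited: (107 − 109)² / 109 = 0.0367
  dwarf yellow-fruited: (107 − 109)² / 109 = 0.0367
χ² = 0.3303 + 0.0367 + 0.0367 + 0.0367 = 0.4404 ≈ 0.440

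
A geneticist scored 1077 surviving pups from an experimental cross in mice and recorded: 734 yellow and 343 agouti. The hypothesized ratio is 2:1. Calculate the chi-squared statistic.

1.070

Expected counts for N = 1077 under a 2:1 ratio (total parts = 3):
  yellow: 1077 × 2/3 = 718
  agouti: 1077 × 1/3 = 359
χ² = Σ (O − E)² / E
  yellow: (734 − 718)² / 718 = 0.3565
  agouti: (343 − 359)² / 359 = 0.7131
χ² = 0.3565 + 0.7131 = 1.0696 ≈ 1.070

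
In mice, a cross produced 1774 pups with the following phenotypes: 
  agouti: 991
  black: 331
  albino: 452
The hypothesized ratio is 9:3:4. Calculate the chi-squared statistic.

0.218

The 9:3:4 ratio has 16 parts, so with N = 1774 the expected counts are:
  agouti: 1774 × 9/16 = 997.875
  black: 1774 × 3/16 = 332.625
  albino: 1774 × 4/16 = 443.5
χ² = Σ (O − E)² / E
  agouti: (991 − 997.875)² / 997.875 = 0.0474
  black: (331 − 332.625)² / 332.625 = 0.0079
  albino: (452 − 443.5)² / 443.5 = 0.1629
χ² = 0.0474 + 0.0079 + 0.1629 = 0.2182 ≈ 0.218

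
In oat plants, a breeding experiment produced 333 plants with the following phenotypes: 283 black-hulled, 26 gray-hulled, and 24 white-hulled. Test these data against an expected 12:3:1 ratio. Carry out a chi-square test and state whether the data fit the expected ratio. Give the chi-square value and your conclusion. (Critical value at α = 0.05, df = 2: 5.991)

26.179; not consistent

The 12:3:1 ratio has 16 parts, so with N = 333 the expected counts are:
  black-hulled: 333 × 12/16 = 249.75
  gray-hulled: 333 × 3/16 = 62.4375
  white-hulled: 333 × 1/16 = 20.8125
χ² = Σ (O − E)² / E
  black-hulled: (283 − 249.75)² / 249.75 = 4.4267
  gray-hulled: (26 − 62.4375)² / 62.4375 = 21.2643
  white-hulled: (24 − 20.8125)² / 20.8125 = 0.4882
χ² = 4.4267 + 21.2643 + 0.4882 = 26.1792 ≈ 26.179
Degrees of freedom = 3 − 1 = 2; critical value at α = 0.05 is 5.991.
Since 26.179 > 5.991, we reject the null hypothesis — the data do not fit the 12:3:1 ratio.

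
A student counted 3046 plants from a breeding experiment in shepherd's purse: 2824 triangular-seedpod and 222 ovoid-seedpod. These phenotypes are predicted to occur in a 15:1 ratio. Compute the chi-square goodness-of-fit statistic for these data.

Expected counts for N = 3046 under a 15:1 ratio (total parts = 16):
  triangular-seedpod: 3046 × 15/16 = 2855.625
  ovoid-seedpod: 3046 × 1/16 = 190.375
χ² = Σ (O − E)² / E
  triangular-seedpod: (2824 − 2855.625)² / 2855.625 = 0.3502
  ovoid-seedpod: (222 − 190.375)² / 190.375 = 5.2535
χ² = 0.3502 + 5.2535 = 5.6037 ≈ 5.604

5.604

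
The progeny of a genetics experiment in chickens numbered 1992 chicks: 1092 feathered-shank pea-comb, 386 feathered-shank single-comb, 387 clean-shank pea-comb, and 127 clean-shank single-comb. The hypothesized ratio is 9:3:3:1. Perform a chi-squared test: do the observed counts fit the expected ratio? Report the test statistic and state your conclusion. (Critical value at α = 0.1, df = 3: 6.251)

Under the 9:3:3:1 hypothesis (Σ ratio = 16, N = 1992):
  feathered-shank pea-comb: 1992 × 9/16 = 1120.5
  feathered-shank single-comb: 1992 × 3/16 = 373.5
  clean-shank pea-comb: 1992 × 3/16 = 373.5
  clean-shank single-comb: 1992 × 1/16 = 124.5
χ² = Σ (O − E)² / E
  feathered-shank pea-comb: (1092 − 1120.5)² / 1120.5 = 0.7249
  feathered-shank single-comb: (386 − 373.5)² / 373.5 = 0.4183
  clean-shank pea-comb: (387 − 373.5)² / 373.5 = 0.4880
  clean-shank single-comb: (127 − 124.5)² / 124.5 = 0.0502
χ² = 0.7249 + 0.4183 + 0.4880 + 0.0502 = 1.6814 ≈ 1.681
Degrees of freedom = 4 − 1 = 3; critical value at α = 0.1 is 6.251.
Since 1.681 < 6.251, we fail to reject the null hypothesis — the data are consistent with the 9:3:3:1 ratio.

1.681; consistent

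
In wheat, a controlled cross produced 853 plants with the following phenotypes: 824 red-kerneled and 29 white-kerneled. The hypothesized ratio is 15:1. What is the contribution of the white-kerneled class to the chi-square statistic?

Total ratio parts = 16. Expected numbers out of 853:
  red-kerneled: 853 × 15/16 = 799.6875
  white-kerneled: 853 × 1/16 = 53.3125
Contribution of white-kerneled: (29 − 53.3125)² / 53.3125 = 11.0874

11.087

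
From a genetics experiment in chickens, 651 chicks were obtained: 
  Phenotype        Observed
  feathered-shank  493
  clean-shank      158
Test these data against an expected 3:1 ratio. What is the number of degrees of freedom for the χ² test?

1

A goodness-of-fit test with 2 phenotype classes has df = 2 − 1 = 1.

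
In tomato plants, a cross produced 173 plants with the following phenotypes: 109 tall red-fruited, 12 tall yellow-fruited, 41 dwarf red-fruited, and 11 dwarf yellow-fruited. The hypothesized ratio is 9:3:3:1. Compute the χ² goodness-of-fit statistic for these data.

Total ratio parts = 16. Expected numbers out of 173:
  tall red-fruited: 173 × 9/16 = 97.3125
  tall yellow-fruited: 173 × 3/16 = 32.4375
  dwarf red-fruited: 173 × 3/16 = 32.4375
  dwarf yellow-fruited: 173 × 1/16 = 10.8125
χ² = Σ (O − E)² / E
  tall red-fruited: (109 − 97.3125)² / 97.3125 = 1.4037
  tall yellow-fruited: (12 − 32.4375)² / 32.4375 = 12.8768
  dwarf red-fruited: (41 − 32.4375)² / 32.4375 = 2.2602
  dwarf yellow-fruited: (11 − 10.8125)² / 10.8125 = 0.0033
χ² = 1.4037 + 12.8768 + 2.2602 + 0.0033 = 16.544

16.544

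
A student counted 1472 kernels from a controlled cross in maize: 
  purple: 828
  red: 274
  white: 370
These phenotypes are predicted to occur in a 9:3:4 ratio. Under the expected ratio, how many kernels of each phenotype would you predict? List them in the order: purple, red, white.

The 9:3:4 ratio has 16 parts, so with N = 1472 the expected counts are:
  purple: 1472 × 9/16 = 828
  red: 1472 × 3/16 = 276
  white: 1472 × 4/16 = 368

828, 276, 368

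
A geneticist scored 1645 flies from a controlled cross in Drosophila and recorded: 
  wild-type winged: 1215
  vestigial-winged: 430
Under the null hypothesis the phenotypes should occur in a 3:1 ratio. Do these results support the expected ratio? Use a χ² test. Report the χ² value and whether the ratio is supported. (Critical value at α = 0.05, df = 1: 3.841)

Expected counts for N = 1645 under a 3:1 ratio (total parts = 4):
  wild-type winged: 1645 × 3/4 = 1233.75
  vestigial-winged: 1645 × 1/4 = 411.25
χ² = Σ (O − E)² / E
  wild-type winged: (1215 − 1233.75)² / 1233.75 = 0.2850
  vestigial-winged: (430 − 411.25)² / 411.25 = 0.8549
χ² = 0.2850 + 0.8549 = 1.1399 ≈ 1.140
Degrees of freedom = 2 − 1 = 1; critical value at α = 0.05 is 3.841.
Since 1.140 < 3.841, we fail to reject the null hypothesis — the data are consistent with the 3:1 ratio.

1.140; consistent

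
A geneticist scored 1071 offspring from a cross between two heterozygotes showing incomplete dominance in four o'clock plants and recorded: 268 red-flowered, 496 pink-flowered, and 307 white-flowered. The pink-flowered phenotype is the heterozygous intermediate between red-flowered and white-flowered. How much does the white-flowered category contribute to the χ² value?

With incomplete dominance, a heterozygote × heterozygote cross gives a 1:2:1 phenotypic ratio.
Under the 1:2:1 hypothesis (Σ ratio = 4, N = 1071):
  red-flowered: 1071 × 1/4 = 267.75
  pink-flowered: 1071 × 2/4 = 535.5
  white-flowered: 1071 × 1/4 = 267.75
Contribution of white-flowered: (307 − 267.75)² / 267.75 = 5.7537

5.754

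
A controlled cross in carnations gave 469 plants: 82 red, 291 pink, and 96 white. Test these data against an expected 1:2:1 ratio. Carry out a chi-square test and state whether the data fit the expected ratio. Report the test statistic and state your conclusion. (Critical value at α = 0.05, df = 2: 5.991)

Under the 1:2:1 hypothesis (Σ ratio = 4, N = 469):
  red: 469 × 1/4 = 117.25
  pink: 469 × 2/4 = 234.5
  white: 469 × 1/4 = 117.25
χ² = Σ (O − E)² / E
  red: (82 − 117.25)² / 117.25 = 10.5975
  pink: (291 − 234.5)² / 234.5 = 13.6130
  white: (96 − 117.25)² / 117.25 = 3.8513
χ² = 10.5975 + 13.6130 + 3.8513 = 28.0618 ≈ 28.062
Degrees of freedom = 3 − 1 = 2; critical value at α = 0.05 is 5.991.
Since 28.062 > 5.991, we reject the null hypothesis — the data do not fit the 1:2:1 ratio.

28.062; not consistent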